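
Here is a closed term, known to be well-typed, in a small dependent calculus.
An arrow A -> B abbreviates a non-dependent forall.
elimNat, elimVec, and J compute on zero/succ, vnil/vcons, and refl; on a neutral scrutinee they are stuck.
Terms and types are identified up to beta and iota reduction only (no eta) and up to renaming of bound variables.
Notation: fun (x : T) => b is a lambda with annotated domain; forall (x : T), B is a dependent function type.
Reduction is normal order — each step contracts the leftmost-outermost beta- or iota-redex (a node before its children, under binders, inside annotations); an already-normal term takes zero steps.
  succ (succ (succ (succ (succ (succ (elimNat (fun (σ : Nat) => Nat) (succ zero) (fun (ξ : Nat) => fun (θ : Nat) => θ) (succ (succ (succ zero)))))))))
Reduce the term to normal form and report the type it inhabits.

reduced normal form:
  succ (succ (succ (succ (succ (succ (succ zero))))))
the term's type:
  Nat
observation: normalization takes exactly 10 steps under the normal-order strategy.


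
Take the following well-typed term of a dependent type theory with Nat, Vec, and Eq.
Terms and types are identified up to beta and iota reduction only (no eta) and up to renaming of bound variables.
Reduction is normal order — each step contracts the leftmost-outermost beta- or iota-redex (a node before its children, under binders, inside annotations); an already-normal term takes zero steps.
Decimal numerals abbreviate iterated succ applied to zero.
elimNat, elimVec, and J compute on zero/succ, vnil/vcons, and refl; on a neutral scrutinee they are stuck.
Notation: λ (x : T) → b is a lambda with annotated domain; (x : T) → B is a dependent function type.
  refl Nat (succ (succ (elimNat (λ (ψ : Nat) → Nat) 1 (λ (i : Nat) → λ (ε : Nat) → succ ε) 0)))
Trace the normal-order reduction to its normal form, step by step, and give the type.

normal-order reduction sequence:
  refl Nat (succ (succ (elimNat (λ (ψ : Nat) → Nat) 1 (λ (i : Nat) → λ (ε : Nat) → succ ε) 0)))
  ~> refl Nat 3
type:
  Eq Nat 3 3


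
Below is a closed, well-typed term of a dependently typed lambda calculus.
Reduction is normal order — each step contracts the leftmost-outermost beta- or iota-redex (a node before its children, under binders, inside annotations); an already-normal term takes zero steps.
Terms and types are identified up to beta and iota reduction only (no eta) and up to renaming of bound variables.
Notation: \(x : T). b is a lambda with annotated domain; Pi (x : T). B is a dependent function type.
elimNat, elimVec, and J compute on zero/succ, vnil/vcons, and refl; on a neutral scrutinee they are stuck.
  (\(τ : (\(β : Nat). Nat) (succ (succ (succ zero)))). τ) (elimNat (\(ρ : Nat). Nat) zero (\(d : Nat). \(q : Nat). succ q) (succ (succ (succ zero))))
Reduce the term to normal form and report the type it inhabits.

reduced normal form:
  succ (succ (succ zero))
the term's type:
  Nat


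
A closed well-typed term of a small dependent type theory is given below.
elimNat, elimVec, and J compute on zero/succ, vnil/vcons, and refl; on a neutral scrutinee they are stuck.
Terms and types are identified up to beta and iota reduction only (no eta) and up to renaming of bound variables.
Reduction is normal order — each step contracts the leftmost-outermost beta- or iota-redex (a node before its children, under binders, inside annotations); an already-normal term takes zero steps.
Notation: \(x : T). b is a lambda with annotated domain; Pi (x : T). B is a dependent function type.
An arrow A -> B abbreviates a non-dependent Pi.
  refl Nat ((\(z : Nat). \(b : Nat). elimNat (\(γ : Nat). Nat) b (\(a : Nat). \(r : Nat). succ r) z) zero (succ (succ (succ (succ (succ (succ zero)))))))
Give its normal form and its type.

reduced normal form:
  refl Nat (succ (succ (succ (succ (succ (succ zero))))))
type:
  Eq Nat (succ (succ (succ (succ (succ (succ zero)))))) (succ (succ (succ (succ (succ (succ zero))))))
observation: the leftmost-outermost redex is a beta-redex, and normalization takes 3 steps.


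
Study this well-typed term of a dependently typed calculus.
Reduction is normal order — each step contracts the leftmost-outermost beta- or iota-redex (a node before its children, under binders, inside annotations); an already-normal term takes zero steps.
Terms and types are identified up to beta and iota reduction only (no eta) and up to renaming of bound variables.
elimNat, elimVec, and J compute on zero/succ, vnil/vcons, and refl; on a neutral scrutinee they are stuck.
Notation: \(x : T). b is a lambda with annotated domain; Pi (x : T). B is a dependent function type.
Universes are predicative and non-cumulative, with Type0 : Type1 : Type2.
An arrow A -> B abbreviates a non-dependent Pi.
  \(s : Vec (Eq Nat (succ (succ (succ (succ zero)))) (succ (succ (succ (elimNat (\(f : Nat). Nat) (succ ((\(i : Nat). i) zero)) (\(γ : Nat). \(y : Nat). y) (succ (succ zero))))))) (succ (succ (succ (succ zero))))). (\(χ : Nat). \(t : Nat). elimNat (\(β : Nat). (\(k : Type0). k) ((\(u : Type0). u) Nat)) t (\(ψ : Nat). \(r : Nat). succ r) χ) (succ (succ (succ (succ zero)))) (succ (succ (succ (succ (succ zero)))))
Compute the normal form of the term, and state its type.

reduced normal form:
  \(s : Vec (Eq Nat (succ (succ (succ (succ zero)))) (succ (succ (succ (succ zero))))) (succ (succ (succ (succ zero))))). succ (succ (succ (succ (succ (succ (succ (succ (succ zero))))))))
the term's type:
  Vec (Eq Nat (succ (succ (succ (succ zero)))) (succ (succ (succ (succ zero))))) (succ (succ (succ (succ zero)))) -> Nat
observation: 23 normal-order steps separate the term from its normal form.


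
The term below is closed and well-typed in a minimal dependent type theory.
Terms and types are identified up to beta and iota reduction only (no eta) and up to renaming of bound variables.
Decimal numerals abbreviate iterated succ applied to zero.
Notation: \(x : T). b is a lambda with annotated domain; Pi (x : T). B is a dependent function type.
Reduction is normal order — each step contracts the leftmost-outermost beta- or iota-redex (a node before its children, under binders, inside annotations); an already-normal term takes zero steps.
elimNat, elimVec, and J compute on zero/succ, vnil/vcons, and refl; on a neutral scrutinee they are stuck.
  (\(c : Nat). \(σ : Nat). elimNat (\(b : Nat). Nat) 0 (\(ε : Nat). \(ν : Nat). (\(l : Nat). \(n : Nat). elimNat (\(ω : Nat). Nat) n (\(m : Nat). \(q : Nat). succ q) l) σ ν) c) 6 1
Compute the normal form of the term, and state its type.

resulting normal form:
  6
type:
  Nat
observation: the first redex contracted is a beta-redex; the normal form is reached in 57 normal-order steps.


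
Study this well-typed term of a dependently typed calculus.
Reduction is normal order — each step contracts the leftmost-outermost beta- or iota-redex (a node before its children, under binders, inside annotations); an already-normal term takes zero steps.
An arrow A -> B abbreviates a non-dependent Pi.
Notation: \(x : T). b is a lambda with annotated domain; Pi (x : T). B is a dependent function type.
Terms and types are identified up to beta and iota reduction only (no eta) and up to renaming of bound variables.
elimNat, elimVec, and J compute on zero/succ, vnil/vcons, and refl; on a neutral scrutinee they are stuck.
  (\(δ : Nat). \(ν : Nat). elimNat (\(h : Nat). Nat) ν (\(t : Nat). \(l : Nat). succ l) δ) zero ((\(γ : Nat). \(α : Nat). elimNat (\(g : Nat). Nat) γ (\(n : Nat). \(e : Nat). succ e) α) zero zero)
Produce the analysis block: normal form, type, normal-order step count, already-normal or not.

resulting normal form:
  zero
inferred type:
  Nat
normal-order step count: 6
already normal: no
first redex: a beta-redex


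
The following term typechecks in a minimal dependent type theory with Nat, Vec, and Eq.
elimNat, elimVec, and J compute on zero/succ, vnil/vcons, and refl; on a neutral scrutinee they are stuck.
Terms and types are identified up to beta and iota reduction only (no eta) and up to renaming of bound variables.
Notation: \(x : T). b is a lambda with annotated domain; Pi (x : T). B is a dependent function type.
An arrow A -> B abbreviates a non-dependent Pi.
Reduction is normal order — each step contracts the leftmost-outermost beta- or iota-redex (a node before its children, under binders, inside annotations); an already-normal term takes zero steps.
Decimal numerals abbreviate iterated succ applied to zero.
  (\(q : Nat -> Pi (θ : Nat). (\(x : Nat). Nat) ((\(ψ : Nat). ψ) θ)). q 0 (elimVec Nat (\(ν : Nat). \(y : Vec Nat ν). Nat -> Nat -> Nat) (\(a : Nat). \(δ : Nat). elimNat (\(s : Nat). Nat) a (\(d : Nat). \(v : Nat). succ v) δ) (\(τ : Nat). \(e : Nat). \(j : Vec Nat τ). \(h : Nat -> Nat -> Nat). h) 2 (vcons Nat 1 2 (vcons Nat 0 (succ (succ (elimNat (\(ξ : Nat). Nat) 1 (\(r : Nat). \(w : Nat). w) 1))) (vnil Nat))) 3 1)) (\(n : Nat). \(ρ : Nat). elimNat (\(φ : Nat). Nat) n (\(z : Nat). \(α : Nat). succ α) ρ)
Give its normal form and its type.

reduced normal form:
  4
inferred type:
  Nat
observation: the leftmost-outermost redex is a beta-redex, and normalization takes 33 steps.


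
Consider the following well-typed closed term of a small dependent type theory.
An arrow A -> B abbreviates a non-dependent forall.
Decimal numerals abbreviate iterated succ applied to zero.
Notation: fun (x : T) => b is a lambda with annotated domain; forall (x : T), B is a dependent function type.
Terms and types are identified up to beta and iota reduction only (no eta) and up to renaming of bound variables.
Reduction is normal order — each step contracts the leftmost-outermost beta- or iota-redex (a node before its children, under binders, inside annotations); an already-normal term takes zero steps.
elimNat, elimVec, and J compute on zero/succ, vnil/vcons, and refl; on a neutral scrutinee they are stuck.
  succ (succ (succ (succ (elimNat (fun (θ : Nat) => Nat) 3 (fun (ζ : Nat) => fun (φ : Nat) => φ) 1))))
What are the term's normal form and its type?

reduced normal form:
  7
type:
  Nat


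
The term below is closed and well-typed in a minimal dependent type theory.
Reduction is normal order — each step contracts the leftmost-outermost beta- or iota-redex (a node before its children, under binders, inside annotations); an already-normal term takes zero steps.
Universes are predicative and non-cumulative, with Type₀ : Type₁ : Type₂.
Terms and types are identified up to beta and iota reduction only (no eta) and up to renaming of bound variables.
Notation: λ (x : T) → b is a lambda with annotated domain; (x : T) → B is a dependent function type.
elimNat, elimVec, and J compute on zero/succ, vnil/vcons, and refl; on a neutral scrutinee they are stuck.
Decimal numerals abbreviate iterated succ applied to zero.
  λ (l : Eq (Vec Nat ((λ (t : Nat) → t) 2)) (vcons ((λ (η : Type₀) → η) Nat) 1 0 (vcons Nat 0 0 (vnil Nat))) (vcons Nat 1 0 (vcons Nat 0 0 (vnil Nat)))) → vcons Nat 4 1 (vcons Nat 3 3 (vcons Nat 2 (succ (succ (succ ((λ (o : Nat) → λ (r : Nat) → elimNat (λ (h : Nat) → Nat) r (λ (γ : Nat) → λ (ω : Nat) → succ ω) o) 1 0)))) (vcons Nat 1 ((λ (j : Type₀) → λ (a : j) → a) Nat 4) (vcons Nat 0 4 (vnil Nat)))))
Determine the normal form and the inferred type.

resulting normal form:
  λ (l : Eq (Vec Nat 2) (vcons Nat 1 0 (vcons Nat 0 0 (vnil Nat))) (vcons Nat 1 0 (vcons Nat 0 0 (vnil Nat)))) → vcons Nat 4 1 (vcons Nat 3 3 (vcons Nat 2 4 (vcons Nat 1 4 (vcons Nat 0 4 (vnil Nat)))))
the term's type:
  (l : Eq (Vec Nat 2) (vcons Nat 1 0 (vcons Nat 0 0 (vnil Nat))) (vcons Nat 1 0 (vcons Nat 0 0 (vnil Nat)))) → Vec Nat 5


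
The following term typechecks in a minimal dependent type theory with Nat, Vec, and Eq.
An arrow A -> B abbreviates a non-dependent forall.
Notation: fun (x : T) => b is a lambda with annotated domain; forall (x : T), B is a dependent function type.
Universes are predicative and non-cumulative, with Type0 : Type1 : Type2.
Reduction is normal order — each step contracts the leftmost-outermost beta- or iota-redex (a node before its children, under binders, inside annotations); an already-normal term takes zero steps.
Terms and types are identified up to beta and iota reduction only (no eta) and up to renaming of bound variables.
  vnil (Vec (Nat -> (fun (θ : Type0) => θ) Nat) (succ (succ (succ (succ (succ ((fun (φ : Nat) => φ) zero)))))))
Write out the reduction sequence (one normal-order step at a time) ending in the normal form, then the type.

normal-order reduction:
  vnil (Vec (Nat -> (fun (θ : Type0) => θ) Nat) (succ (succ (succ (succ (succ ((fun (φ : Nat) => φ) zero)))))))
  ~> vnil (Vec (Nat -> Nat) (succ (succ (succ (succ (succ ((fun (θ : Nat) => θ) zero)))))))
  ~> vnil (Vec (Nat -> Nat) (succ (succ (succ (succ (succ zero))))))
the term's type:
  Vec (Vec (Nat -> Nat) (succ (succ (succ (succ (succ zero)))))) zero


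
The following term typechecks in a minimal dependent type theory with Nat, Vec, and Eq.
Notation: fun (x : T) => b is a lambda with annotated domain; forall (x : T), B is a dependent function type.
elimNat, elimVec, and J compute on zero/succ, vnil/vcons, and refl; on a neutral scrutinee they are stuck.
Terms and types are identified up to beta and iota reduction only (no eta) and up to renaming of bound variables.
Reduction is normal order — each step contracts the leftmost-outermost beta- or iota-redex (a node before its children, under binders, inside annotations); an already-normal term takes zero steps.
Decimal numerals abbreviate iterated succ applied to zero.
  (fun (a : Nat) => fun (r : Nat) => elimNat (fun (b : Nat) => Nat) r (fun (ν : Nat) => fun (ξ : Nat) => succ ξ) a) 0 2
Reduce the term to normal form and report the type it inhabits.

resulting normal form:
  2
the term's type:
  Nat
observation: the term reaches its normal form after 3 normal-order steps.


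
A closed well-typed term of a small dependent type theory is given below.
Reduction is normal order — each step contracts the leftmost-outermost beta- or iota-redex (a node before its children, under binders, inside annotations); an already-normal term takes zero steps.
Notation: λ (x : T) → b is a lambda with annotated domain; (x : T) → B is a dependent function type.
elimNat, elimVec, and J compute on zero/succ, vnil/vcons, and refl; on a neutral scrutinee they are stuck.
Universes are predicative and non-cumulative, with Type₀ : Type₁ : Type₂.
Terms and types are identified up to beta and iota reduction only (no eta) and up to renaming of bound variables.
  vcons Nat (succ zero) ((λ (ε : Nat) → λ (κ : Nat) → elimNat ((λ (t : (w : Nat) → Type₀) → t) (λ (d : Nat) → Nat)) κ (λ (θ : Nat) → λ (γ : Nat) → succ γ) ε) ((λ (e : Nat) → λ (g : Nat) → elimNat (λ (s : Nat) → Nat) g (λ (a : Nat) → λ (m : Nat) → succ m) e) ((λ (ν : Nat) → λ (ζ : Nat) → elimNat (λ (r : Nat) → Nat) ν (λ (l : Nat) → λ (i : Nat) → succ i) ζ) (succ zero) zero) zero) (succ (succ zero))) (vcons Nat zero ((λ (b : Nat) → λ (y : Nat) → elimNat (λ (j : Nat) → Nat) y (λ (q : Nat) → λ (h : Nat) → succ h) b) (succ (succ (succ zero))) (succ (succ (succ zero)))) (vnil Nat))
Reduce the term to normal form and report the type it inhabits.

resulting normal form:
  vcons Nat (succ zero) (succ (succ (succ zero))) (vcons Nat zero (succ (succ (succ (succ (succ (succ zero)))))) (vnil Nat))
inferred type:
  Vec Nat (succ (succ zero))


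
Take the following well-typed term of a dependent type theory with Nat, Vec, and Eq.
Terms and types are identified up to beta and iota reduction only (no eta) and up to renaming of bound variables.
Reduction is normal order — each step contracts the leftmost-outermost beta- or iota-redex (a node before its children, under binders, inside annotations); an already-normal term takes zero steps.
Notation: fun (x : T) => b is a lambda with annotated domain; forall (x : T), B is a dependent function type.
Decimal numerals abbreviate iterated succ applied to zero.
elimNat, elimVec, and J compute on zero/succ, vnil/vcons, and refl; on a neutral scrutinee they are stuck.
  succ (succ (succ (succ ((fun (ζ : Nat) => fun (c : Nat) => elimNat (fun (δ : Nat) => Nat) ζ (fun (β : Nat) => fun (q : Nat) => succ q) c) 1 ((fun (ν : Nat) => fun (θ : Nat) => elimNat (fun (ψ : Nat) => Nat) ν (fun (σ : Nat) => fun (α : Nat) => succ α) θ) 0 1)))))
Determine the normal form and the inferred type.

normal form:
  6
type:
  Nat


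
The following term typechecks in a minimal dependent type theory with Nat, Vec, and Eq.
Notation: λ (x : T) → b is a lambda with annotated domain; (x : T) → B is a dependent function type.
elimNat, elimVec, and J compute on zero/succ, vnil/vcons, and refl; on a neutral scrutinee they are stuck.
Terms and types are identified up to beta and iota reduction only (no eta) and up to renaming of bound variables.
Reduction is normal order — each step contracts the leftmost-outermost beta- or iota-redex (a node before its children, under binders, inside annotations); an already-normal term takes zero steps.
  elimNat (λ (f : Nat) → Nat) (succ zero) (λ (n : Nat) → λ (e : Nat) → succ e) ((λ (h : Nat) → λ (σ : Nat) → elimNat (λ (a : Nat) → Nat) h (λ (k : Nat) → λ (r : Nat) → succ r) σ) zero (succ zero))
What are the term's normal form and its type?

resulting normal form:
  succ (succ zero)
inferred type:
  Nat
observation: 10 normal-order steps normalize the term, beginning with a beta-redex.


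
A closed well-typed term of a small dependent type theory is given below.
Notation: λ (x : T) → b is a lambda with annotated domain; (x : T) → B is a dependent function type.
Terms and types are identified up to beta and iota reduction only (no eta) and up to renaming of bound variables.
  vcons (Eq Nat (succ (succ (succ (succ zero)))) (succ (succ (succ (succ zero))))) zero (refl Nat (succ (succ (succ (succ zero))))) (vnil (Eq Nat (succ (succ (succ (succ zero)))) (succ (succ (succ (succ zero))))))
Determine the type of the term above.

inferred type:
  Vec (Eq Nat (succ (succ (succ (succ zero)))) (succ (succ (succ (succ zero))))) (succ zero)


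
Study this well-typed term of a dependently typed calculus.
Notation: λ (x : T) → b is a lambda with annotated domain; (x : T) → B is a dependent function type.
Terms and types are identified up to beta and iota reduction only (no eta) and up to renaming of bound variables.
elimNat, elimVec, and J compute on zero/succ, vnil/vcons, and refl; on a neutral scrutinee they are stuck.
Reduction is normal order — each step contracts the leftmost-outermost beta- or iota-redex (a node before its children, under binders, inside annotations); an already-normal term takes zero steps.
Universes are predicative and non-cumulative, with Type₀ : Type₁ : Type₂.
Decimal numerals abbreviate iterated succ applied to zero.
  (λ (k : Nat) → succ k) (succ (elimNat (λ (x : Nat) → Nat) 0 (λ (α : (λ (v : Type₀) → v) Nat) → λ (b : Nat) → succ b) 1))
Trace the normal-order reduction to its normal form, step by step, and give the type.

normal-order reduction sequence:
  (λ (k : Nat) → succ k) (succ (elimNat (λ (x : Nat) → Nat) 0 (λ (α : (λ (v : Type₀) → v) Nat) → λ (b : Nat) → succ b) 1))
  ~> succ (succ (elimNat (λ (k : Nat) → Nat) 0 (λ (x : (λ (α : Type₀) → α) Nat) → λ (v : Nat) → succ v) 1))
  ~> succ (succ ((λ (k : (λ (x : Type₀) → x) Nat) → λ (α : Nat) → succ α) 0 (elimNat (λ (v : Nat) → Nat) 0 (λ (b : (λ (q : Type₀) → q) Nat) → λ (σ : Nat) → succ σ) 0)))
  ~> succ (succ ((λ (k : Nat) → succ k) (elimNat (λ (x : Nat) → Nat) 0 (λ (α : (λ (v : Type₀) → v) Nat) → λ (b : Nat) → succ b) 0)))
  ~> succ (succ (succ (elimNat (λ (k : Nat) → Nat) 0 (λ (x : (λ (α : Type₀) → α) Nat) → λ (v : Nat) → succ v) 0)))
  ~> 3
the term's type:
  Nat


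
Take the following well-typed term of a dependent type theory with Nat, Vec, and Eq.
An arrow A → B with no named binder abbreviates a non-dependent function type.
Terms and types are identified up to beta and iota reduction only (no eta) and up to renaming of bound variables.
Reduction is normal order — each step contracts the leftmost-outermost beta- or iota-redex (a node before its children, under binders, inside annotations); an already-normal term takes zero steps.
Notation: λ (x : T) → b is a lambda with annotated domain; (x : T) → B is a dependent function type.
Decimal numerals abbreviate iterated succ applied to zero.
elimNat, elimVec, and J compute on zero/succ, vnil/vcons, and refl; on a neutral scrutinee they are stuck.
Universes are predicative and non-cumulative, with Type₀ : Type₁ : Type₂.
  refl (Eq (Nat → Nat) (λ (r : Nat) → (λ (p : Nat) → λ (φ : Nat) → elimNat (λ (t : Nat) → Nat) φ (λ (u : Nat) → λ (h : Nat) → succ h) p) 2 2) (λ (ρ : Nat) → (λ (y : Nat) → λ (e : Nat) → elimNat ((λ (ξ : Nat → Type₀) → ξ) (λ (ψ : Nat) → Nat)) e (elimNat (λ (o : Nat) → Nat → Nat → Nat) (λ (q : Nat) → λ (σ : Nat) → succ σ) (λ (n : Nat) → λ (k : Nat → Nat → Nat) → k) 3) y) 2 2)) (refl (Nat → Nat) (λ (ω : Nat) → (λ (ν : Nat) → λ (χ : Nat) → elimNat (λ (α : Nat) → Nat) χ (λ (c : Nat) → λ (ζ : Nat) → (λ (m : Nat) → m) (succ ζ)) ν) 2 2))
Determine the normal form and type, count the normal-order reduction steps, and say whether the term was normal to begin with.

normal form:
  refl (Eq (Nat → Nat) (λ (r : Nat) → 4) (λ (p : Nat) → 4)) (refl (Nat → Nat) (λ (φ : Nat) → 4))
the term's type:
  Eq (Eq (Nat → Nat) (λ (r : Nat) → 4) (λ (p : Nat) → 4)) (refl (Nat → Nat) (λ (φ : Nat) → 4)) (refl (Nat → Nat) (λ (t : Nat) → 4))
reduction steps (normal order): 49
already normal: no
first redex: a beta-redex


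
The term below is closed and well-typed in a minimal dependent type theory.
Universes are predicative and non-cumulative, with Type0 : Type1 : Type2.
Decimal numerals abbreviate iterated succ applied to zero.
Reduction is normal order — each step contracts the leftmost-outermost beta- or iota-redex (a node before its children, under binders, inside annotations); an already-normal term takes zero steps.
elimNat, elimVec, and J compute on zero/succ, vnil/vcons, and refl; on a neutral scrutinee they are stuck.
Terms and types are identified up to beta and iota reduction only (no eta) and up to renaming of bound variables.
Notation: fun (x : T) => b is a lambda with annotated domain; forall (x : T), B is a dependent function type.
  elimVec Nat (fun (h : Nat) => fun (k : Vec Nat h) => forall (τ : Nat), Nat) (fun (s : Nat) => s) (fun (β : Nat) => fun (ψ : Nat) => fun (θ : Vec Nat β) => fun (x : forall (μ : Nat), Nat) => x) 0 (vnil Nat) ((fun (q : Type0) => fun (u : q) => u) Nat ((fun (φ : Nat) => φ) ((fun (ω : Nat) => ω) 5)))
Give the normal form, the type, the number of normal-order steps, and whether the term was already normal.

resulting normal form:
  5
the term's type:
  Nat
steps to reach normal form (normal order): 6
term was already normal: no
first redex: an elimVec iota-redex


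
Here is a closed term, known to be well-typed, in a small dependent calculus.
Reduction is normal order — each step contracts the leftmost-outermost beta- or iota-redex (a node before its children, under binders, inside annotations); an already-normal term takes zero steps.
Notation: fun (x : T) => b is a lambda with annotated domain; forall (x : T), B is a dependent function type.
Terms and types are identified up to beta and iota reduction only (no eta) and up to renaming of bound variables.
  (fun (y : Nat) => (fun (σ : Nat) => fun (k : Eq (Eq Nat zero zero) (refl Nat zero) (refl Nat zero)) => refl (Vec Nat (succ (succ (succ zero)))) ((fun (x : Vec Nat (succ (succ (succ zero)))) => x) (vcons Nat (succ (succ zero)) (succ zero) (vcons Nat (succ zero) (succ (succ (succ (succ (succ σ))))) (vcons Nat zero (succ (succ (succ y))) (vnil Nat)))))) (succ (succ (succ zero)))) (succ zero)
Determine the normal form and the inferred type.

resulting normal form:
  fun (y : Eq (Eq Nat zero zero) (refl Nat zero) (refl Nat zero)) => refl (Vec Nat (succ (succ (succ zero)))) (vcons Nat (succ (succ zero)) (succ zero) (vcons Nat (succ zero) (succ (succ (succ (succ (succ (succ (succ (succ zero)))))))) (vcons Nat zero (succ (succ (succ (succ zero)))) (vnil Nat))))
type:
  forall (y : Eq (Eq Nat zero zero) (refl Nat zero) (refl Nat zero)), Eq (Vec Nat (succ (succ (succ zero)))) (vcons Nat (succ (succ zero)) (succ zero) (vcons Nat (succ zero) (succ (succ (succ (succ (succ (succ (succ (succ zero)))))))) (vcons Nat zero (succ (succ (succ (succ zero)))) (vnil Nat)))) (vcons Nat (succ (succ zero)) (succ zero) (vcons Nat (succ zero) (succ (succ (succ (succ (succ (succ (succ (succ zero)))))))) (vcons Nat zero (succ (succ (succ (succ zero)))) (vnil Nat))))


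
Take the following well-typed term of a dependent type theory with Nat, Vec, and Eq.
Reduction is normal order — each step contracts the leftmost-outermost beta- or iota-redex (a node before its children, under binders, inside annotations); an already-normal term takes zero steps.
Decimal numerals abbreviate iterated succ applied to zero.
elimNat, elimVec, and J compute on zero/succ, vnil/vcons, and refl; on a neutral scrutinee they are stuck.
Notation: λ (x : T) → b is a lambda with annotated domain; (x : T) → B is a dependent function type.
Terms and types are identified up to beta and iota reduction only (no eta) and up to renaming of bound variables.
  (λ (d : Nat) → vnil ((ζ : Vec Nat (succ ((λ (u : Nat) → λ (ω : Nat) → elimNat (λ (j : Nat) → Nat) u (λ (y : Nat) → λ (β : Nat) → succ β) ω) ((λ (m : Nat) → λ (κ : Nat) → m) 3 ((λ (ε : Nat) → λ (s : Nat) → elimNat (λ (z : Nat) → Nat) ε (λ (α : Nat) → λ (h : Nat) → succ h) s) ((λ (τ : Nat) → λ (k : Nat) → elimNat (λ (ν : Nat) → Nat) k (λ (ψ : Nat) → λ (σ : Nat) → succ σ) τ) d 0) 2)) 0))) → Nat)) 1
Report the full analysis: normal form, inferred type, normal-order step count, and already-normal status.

normal form:
  vnil ((d : Vec Nat 4) → Nat)
the term's type:
  Vec ((d : Vec Nat 4) → Nat) 0
reduction steps (normal order): 6
started in normal form: no
first contracted redex: a beta-redex


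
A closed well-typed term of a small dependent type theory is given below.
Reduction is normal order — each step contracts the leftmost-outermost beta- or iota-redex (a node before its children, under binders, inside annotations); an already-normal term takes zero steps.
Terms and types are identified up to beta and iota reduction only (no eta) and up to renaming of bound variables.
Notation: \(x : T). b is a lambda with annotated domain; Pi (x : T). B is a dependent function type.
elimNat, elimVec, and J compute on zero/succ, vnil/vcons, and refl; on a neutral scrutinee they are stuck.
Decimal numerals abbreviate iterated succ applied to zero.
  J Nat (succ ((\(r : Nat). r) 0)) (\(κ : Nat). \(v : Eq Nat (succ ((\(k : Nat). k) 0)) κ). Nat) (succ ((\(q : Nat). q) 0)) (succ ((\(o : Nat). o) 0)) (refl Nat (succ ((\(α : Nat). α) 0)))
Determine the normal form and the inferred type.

reduced normal form:
  1
type:
  Nat


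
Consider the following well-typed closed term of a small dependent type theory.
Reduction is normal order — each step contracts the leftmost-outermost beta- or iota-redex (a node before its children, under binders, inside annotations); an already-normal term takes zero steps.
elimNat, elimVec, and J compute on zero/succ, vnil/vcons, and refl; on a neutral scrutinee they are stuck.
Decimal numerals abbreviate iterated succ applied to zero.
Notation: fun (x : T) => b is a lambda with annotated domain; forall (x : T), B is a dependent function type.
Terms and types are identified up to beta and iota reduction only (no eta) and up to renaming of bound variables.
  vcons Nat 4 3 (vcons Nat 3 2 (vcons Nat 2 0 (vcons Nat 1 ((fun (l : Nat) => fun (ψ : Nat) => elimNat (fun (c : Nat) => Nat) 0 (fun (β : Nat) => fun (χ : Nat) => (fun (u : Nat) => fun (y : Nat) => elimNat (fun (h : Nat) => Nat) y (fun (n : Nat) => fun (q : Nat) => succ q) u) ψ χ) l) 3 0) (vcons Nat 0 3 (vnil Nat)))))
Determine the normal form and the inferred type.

resulting normal form:
  vcons Nat 4 3 (vcons Nat 3 2 (vcons Nat 2 0 (vcons Nat 1 0 (vcons Nat 0 3 (vnil Nat)))))
the term's type:
  Vec Nat 5
observation: 21 normal-order steps separate the term from its normal form.


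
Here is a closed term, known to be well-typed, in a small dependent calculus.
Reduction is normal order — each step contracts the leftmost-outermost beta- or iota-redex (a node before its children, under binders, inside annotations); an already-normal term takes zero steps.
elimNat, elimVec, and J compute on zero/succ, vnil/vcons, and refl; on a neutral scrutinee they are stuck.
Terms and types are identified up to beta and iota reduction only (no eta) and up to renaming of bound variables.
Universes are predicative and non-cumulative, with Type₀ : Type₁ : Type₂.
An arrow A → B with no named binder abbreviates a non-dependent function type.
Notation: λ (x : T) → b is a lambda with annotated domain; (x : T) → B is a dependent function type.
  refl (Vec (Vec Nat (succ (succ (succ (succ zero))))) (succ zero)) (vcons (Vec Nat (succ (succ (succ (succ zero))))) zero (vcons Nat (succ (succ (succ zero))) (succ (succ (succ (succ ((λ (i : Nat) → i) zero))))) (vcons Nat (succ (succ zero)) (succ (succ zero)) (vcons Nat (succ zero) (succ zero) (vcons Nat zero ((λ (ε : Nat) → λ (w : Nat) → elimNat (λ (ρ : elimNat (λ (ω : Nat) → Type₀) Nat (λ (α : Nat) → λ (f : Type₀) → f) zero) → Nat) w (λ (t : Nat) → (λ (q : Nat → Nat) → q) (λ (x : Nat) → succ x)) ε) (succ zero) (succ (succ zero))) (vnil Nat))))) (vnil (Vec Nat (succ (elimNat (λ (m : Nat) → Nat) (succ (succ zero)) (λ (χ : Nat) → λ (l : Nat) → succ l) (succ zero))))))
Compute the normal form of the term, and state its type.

normal form:
  refl (Vec (Vec Nat (succ (succ (succ (succ zero))))) (succ zero)) (vcons (Vec Nat (succ (succ (succ (succ zero))))) zero (vcons Nat (succ (succ (succ zero))) (succ (succ (succ (succ zero)))) (vcons Nat (succ (succ zero)) (succ (succ zero)) (vcons Nat (succ zero) (succ zero) (vcons Nat zero (succ (succ (succ zero))) (vnil Nat))))) (vnil (Vec Nat (succ (succ (succ (succ zero)))))))
type:
  Eq (Vec (Vec Nat (succ (succ (succ (succ zero))))) (succ zero)) (vcons (Vec Nat (succ (succ (succ (succ zero))))) zero (vcons Nat (succ (succ (succ zero))) (succ (succ (succ (succ zero)))) (vcons Nat (succ (succ zero)) (succ (succ zero)) (vcons Nat (succ zero) (succ zero) (vcons Nat zero (succ (succ (succ zero))) (vnil Nat))))) (vnil (Vec Nat (succ (succ (succ (succ zero))))))) (vcons (Vec Nat (succ (succ (succ (succ zero))))) zero (vcons Nat (succ (succ (succ zero))) (succ (succ (succ (succ zero)))) (vcons Nat (succ (succ zero)) (succ (succ zero)) (vcons Nat (succ zero) (succ zero) (vcons Nat zero (succ (succ (succ zero))) (vnil Nat))))) (vnil (Vec Nat (succ (succ (succ (succ zero)))))))


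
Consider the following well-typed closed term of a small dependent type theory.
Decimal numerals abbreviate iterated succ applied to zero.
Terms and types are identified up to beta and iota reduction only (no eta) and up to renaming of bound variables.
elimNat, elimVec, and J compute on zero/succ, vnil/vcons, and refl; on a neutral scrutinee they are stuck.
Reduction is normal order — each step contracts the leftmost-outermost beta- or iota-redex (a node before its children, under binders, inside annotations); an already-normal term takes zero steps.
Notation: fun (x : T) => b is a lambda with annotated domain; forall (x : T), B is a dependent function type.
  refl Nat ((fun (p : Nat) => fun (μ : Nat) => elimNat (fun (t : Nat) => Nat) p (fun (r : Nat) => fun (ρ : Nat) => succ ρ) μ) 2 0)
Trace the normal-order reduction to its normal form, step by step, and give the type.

normal-order reduction sequence:
  refl Nat ((fun (p : Nat) => fun (μ : Nat) => elimNat (fun (t : Nat) => Nat) p (fun (r : Nat) => fun (ρ : Nat) => succ ρ) μ) 2 0)
  ~> refl Nat ((fun (p : Nat) => elimNat (fun (μ : Nat) => Nat) 2 (fun (t : Nat) => fun (r : Nat) => succ r) p) 0)
  ~> refl Nat (elimNat (fun (p : Nat) => Nat) 2 (fun (μ : Nat) => fun (t : Nat) => succ t) 0)
  ~> refl Nat 2
type:
  Eq Nat 2 2


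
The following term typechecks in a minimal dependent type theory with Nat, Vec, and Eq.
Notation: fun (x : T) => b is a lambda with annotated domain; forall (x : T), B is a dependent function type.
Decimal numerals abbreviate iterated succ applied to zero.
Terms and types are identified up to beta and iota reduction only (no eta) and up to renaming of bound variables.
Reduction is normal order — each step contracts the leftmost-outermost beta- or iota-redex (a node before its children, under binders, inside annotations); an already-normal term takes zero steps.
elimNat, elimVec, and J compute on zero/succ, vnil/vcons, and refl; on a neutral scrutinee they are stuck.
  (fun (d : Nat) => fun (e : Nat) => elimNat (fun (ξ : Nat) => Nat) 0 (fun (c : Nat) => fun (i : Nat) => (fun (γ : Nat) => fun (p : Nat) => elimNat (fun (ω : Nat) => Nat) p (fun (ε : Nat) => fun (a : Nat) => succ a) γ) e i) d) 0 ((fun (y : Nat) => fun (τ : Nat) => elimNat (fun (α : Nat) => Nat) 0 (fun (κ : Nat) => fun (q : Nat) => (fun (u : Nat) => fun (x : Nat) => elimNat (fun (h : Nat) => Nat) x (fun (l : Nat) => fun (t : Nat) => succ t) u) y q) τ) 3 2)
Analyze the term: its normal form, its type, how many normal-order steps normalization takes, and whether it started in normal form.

reduced normal form:
  0
type:
  Nat
normal-order step count: 3
term was already normal: no
first contracted redex: a beta-redex


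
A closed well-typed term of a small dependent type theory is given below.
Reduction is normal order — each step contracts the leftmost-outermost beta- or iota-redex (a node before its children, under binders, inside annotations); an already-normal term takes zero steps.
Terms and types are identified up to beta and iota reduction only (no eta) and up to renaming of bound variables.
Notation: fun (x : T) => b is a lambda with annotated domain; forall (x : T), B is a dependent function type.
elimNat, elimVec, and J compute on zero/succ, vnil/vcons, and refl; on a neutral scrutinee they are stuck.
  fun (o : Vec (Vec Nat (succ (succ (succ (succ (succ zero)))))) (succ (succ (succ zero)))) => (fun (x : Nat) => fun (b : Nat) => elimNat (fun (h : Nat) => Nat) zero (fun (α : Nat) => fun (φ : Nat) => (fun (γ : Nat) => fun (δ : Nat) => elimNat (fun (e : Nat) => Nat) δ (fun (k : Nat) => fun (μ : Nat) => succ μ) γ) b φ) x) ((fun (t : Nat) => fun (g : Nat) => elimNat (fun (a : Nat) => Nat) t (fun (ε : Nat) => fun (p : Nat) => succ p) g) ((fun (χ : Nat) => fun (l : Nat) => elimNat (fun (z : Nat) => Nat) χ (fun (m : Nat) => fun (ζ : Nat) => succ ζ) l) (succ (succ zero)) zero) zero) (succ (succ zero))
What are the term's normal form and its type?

reduced normal form:
  fun (o : Vec (Vec Nat (succ (succ (succ (succ (succ zero)))))) (succ (succ (succ zero)))) => succ (succ (succ (succ zero)))
inferred type:
  forall (o : Vec (Vec Nat (succ (succ (succ (succ (succ zero)))))) (succ (succ (succ zero)))), Nat
observation: normalization takes exactly 24 steps under the normal-order strategy.


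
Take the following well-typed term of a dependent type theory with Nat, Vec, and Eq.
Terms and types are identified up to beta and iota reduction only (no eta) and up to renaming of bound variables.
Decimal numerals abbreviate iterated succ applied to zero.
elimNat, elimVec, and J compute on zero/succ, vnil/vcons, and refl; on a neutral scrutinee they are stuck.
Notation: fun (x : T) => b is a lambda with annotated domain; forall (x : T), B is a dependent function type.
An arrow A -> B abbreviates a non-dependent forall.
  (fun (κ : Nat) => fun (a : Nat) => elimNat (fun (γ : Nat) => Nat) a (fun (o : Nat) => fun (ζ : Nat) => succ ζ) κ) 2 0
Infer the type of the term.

the term's type:
  Nat


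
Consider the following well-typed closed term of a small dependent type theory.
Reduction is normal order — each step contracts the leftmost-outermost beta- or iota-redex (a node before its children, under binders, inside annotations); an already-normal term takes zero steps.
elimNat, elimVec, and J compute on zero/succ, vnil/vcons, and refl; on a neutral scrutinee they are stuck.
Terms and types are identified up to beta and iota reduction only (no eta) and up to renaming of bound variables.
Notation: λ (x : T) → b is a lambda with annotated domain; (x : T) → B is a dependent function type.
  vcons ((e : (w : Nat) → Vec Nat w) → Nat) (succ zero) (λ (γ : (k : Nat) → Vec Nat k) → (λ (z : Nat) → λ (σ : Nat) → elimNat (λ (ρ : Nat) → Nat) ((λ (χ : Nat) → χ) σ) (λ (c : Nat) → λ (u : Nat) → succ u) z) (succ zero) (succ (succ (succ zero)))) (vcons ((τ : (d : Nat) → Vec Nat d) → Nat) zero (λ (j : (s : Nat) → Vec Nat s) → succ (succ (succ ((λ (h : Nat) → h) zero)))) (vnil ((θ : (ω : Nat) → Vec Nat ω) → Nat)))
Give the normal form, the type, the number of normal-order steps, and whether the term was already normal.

reduced normal form:
  vcons ((e : (w : Nat) → Vec Nat w) → Nat) (succ zero) (λ (γ : (k : Nat) → Vec Nat k) → succ (succ (succ (succ zero)))) (vcons ((z : (σ : Nat) → Vec Nat σ) → Nat) zero (λ (ρ : (χ : Nat) → Vec Nat χ) → succ (succ (succ zero))) (vnil ((c : (u : Nat) → Vec Nat u) → Nat)))
inferred type:
  Vec ((e : (w : Nat) → Vec Nat w) → Nat) (succ (succ zero))
steps to reach normal form (normal order): 8
already normal: no
first redex: a beta-redex


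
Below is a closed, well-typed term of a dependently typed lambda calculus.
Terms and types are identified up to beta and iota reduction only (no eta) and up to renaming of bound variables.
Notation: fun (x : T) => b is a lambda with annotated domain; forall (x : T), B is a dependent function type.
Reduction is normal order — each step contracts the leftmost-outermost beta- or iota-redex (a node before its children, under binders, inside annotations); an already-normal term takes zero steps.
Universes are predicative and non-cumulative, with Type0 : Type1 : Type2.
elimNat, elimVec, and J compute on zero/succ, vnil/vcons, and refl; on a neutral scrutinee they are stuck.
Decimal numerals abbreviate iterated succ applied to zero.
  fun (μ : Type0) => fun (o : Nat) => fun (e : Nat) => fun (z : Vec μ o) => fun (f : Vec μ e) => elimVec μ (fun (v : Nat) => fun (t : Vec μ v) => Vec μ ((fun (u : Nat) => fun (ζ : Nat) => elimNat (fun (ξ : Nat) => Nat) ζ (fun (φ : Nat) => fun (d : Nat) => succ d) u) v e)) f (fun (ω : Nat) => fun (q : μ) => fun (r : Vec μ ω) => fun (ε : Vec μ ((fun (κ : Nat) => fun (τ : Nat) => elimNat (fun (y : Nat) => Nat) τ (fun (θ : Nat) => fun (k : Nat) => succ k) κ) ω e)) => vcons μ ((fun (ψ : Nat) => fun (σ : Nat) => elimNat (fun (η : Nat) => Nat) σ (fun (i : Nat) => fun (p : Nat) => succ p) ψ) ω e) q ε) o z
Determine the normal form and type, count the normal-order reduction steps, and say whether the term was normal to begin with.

resulting normal form:
  fun (μ : Type0) => fun (o : Nat) => fun (e : Nat) => fun (z : Vec μ o) => fun (f : Vec μ e) => elimVec μ (fun (v : Nat) => fun (t : Vec μ v) => Vec μ (elimNat (fun (u : Nat) => Nat) e (fun (ζ : Nat) => fun (ξ : Nat) => succ ξ) v)) f (fun (φ : Nat) => fun (d : μ) => fun (ω : Vec μ φ) => fun (q : Vec μ (elimNat (fun (r : Nat) => Nat) e (fun (ε : Nat) => fun (κ : Nat) => succ κ) φ)) => vcons μ (elimNat (fun (τ : Nat) => Nat) e (fun (y : Nat) => fun (θ : Nat) => succ θ) φ) d q) o z
inferred type:
  forall (μ : Type0), forall (o : Nat), forall (e : Nat), forall (z : Vec μ o), forall (f : Vec μ e), Vec μ (elimNat (fun (v : Nat) => Nat) e (fun (t : Nat) => fun (u : Nat) => succ u) o)
normal-order step count: 6
started in normal form: no
first contracted redex: a beta-redex
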